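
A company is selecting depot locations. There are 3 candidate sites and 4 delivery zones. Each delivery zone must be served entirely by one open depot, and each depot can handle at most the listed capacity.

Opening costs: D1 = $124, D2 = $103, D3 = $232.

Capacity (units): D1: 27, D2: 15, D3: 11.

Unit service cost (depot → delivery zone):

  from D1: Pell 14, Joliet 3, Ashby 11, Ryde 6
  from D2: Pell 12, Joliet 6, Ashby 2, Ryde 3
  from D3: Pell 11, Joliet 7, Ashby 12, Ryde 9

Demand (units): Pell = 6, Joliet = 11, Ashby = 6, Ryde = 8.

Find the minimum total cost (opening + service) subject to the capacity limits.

Minimum total cost: 380

Open {D1, D2}: Pell→D1 14·6=84, Joliet→D1 3·11=33, Ashby→D2 2·6=12, Ryde→D2 3·8=24.
Loads: D1 carries 17/27, D2 carries 14/15. Service 153; fixed 227; total 380.
Next best feasible plan costs 392.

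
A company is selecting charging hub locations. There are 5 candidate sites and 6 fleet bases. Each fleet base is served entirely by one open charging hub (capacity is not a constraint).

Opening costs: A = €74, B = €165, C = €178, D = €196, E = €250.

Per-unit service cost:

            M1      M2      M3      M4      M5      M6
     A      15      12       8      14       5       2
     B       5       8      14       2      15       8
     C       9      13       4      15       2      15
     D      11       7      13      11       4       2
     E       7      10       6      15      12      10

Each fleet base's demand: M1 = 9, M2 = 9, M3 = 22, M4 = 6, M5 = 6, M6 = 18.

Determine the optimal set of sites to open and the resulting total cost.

For any fixed open set, each fleet base goes to its cheapest open site; total = fixed + service.
{A, B}: M1→B 5·9=45, M2→B 8·9=72, M3→A 8·22=176, M4→B 2·6=12, M5→A 5·6=30, M6→A 2·18=36. Service 371; fixed 239; total 610.
{A}: M1→A 15·9=135, M2→A 12·9=108, M3→A 8·22=176, M4→A 14·6=84, M5→A 5·6=30, M6→A 2·18=36. Service 569; fixed 74; total 643.
{A, C}: service 409 + fixed 252 = 661
{A, B, C, D, E}: service 256 + fixed 863 = 1119
No other subset beats 610.

Open A and B; minimum total cost 610.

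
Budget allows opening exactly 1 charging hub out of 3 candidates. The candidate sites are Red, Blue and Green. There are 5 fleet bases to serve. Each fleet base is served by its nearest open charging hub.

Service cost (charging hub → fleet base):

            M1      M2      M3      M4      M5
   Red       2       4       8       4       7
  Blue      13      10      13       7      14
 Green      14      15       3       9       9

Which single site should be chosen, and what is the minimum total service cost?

Choose Red only; total service cost 25.

With exactly 1 open, each fleet base uses its cheapest among the chosen.
{Red}: M1→Red 2, M2→Red 4, M3→Red 8, M4→Red 4, M5→Red 7. Service cost 25.
{Green}: service cost 50
{Blue}: service cost 57
Among all 3 size-1 choices, {Red} is lowest.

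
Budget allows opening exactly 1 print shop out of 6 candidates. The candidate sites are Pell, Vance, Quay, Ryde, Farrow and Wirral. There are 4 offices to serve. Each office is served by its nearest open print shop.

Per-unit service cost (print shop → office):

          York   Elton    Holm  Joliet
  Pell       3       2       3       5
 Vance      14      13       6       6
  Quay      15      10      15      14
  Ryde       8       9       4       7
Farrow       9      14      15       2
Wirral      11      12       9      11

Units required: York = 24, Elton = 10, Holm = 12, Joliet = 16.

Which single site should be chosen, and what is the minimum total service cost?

Choose Pell only; total service cost 208.

With exactly 1 open, each office uses its cheapest among the chosen.
{Pell}: York→Pell 3·24=72, Elton→Pell 2·10=20, Holm→Pell 3·12=36, Joliet→Pell 5·16=80. Service cost 208.
{Ryde}: service cost 442
{Farrow}: service cost 568
Among all 6 size-1 choices, {Pell} is lowest.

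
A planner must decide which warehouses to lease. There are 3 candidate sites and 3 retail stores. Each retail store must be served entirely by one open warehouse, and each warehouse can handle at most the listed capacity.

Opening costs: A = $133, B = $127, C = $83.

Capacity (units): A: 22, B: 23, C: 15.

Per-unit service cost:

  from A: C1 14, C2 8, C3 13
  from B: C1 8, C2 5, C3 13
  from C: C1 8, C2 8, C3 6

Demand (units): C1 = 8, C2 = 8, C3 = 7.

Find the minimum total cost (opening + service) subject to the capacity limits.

Minimum total cost: 322

Open {B}: C1→B 8·8=64, C2→B 5·8=40, C3→B 13·7=91.
Loads: B carries 23/23. Service 195; fixed 127; total 322.
Next best feasible plan costs 356.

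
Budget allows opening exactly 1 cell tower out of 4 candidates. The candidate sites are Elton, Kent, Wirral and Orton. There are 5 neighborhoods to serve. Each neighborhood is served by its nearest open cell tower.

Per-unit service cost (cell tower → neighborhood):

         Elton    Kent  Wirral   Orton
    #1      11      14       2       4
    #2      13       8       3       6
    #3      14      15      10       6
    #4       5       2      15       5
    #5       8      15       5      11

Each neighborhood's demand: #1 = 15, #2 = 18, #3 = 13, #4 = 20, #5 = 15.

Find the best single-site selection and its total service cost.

With exactly 1 open, each neighborhood uses its cheapest among the chosen.
{Orton}: #1→Orton 4·15=60, #2→Orton 6·18=108, #3→Orton 6·13=78, #4→Orton 5·20=100, #5→Orton 11·15=165. Service cost 511.
{Wirral}: service cost 589
{Elton}: service cost 801
Among all 4 size-1 choices, {Orton} is lowest.

Choose Orton only; total service cost 511.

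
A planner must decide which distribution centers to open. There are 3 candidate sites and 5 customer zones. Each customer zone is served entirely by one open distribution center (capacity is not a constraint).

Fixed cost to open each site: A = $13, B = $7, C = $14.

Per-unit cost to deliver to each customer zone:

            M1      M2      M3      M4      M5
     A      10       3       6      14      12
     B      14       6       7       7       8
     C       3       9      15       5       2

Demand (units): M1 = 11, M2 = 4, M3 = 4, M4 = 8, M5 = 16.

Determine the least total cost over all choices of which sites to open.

For any fixed open set, each customer zone goes to its cheapest open site; total = fixed + service.
{A, C}: M1→C 3·11=33, M2→A 3·4=12, M3→A 6·4=24, M4→C 5·8=40, M5→C 2·16=32. Service 141; fixed 27; total 168.
{A, B, C}: service 141 + fixed 34 = 175
{B, C}: service 157 + fixed 21 = 178
{B}: service 390 + fixed 7 = 397
No other subset beats 168.

Minimum total cost: 168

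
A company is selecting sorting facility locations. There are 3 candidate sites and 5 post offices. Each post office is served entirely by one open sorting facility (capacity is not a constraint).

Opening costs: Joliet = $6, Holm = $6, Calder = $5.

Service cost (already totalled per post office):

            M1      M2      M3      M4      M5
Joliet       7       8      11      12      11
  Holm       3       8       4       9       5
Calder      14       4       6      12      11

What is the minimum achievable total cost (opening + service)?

For any fixed open set, each post office goes to its cheapest open site; total = fixed + service.
{Holm}: M1→Holm 3, M2→Holm 8, M3→Holm 4, M4→Holm 9, M5→Holm 5. Service 29; fixed 6; total 35.
{Holm, Calder}: M1→Holm 3, M2→Calder 4, M3→Holm 4, M4→Holm 9, M5→Holm 5. Service 25; fixed 11; total 36.
{Joliet, Holm}: service 29 + fixed 12 = 41
{Joliet, Holm, Calder}: M1→Holm 3, M2→Calder 4, M3→Holm 4, M4→Holm 9, M5→Holm 5. Service 25; fixed 17; total 42.
No other subset beats 35.

Minimum total cost: 35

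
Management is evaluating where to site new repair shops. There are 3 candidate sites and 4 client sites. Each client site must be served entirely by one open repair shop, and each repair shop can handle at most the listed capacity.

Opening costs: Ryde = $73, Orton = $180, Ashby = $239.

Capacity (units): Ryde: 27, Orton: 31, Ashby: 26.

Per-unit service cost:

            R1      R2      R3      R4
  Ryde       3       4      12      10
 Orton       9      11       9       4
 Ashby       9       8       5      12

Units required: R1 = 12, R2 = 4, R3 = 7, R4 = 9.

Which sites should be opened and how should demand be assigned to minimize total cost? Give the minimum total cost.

Open {Ryde, Orton}: R1→Ryde 3·12=36, R2→Ryde 4·4=16, R3→Orton 9·7=63, R4→Orton 4·9=36.
Loads: Ryde carries 16/27, Orton carries 16/31. Service 151; fixed 253; total 404.
Next best feasible plan costs 425.

Minimum total cost: 404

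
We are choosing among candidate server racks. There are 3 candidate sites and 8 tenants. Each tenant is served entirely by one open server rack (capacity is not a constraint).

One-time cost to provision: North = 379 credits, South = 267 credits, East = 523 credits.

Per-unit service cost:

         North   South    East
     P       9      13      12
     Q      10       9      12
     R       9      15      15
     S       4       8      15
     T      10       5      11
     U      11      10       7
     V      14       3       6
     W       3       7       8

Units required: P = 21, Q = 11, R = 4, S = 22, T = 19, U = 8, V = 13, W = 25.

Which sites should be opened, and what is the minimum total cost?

Open South only; minimum total cost 1264.

For any fixed open set, each tenant goes to its cheapest open site; total = fixed + service.
{South}: P→South 13·21=273, Q→South 9·11=99, R→South 15·4=60, S→South 8·22=176, T→South 5·19=95, U→South 10·8=80, V→South 3·13=39, W→South 7·25=175. Service 997; fixed 267; total 1264.
{North}: P→North 9·21=189, Q→North 10·11=110, R→North 9·4=36, S→North 4·22=88, T→North 10·19=190, U→North 11·8=88, V→North 14·13=182, W→North 3·25=75. Service 958; fixed 379; total 1337.
{North, South}: P→North 9·21=189, Q→South 9·11=99, R→North 9·4=36, S→North 4·22=88, T→South 5·19=95, U→South 10·8=80, V→South 3·13=39, W→North 3·25=75. Service 701; fixed 646; total 1347.
{North, South, East}: P→North 9·21=189, Q→South 9·11=99, R→North 9·4=36, S→North 4·22=88, T→South 5·19=95, U→East 7·8=56, V→South 3·13=39, W→North 3·25=75. Service 677; fixed 1169; total 1846.
(All 7 nonempty subsets were checked; South only is lowest.)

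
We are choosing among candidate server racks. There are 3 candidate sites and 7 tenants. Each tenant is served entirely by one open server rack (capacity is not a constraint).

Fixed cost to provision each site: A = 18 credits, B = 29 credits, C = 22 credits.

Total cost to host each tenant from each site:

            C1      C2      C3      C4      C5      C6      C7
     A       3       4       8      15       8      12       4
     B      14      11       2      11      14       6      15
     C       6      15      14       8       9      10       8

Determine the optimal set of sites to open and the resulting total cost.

For any fixed open set, each tenant goes to its cheapest open site; total = fixed + service.
{A}: C1→A 3, C2→A 4, C3→A 8, C4→A 15, C5→A 8, C6→A 12, C7→A 4. Service 54; fixed 18; total 72.
{A, B}: service 38 + fixed 47 = 85
{A, C}: C1→A 3, C2→A 4, C3→A 8, C4→C 8, C5→A 8, C6→C 10, C7→A 4. Service 45; fixed 40; total 85.
{A, B, C}: service 35 + fixed 69 = 104
No other subset beats 72.

Open A only; minimum total cost 72.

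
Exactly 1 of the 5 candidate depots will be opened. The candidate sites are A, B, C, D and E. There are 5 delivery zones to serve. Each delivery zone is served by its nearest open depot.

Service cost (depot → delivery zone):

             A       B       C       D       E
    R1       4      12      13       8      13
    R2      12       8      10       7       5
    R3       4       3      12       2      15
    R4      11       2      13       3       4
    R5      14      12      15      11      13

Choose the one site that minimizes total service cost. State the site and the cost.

With exactly 1 open, each delivery zone uses its cheapest among the chosen.
{D}: R1→D 8, R2→D 7, R3→D 2, R4→D 3, R5→D 11. Service cost 31.
{B}: service cost 37
{A}: service cost 45
Among all 5 size-1 choices, {D} is lowest.

Choose D only; total service cost 31.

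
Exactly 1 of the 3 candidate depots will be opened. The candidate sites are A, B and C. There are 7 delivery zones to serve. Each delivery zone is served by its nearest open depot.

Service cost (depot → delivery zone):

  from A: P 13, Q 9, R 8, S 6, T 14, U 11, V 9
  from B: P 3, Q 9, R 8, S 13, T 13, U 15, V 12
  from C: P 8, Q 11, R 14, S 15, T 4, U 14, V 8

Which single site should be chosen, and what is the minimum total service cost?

Choose A only; total service cost 70.

With exactly 1 open, each delivery zone uses its cheapest among the chosen.
{A}: P→A 13, Q→A 9, R→A 8, S→A 6, T→A 14, U→A 11, V→A 9. Service cost 70.
{B}: service cost 73
{C}: service cost 74
Among all 3 size-1 choices, {A} is lowest.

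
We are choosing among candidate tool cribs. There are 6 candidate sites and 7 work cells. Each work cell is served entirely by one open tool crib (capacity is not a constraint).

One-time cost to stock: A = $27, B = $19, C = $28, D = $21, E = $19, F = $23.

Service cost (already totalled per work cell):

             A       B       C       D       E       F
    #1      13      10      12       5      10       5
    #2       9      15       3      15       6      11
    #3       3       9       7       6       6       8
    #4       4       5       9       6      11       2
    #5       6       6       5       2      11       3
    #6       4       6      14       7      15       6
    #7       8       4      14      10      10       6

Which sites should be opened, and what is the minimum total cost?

For any fixed open set, each work cell goes to its cheapest open site; total = fixed + service.
{F}: #1→F 5, #2→F 11, #3→F 8, #4→F 2, #5→F 3, #6→F 6, #7→F 6. Service 41; fixed 23; total 64.
{D}: #1→D 5, #2→D 15, #3→D 6, #4→D 6, #5→D 2, #6→D 7, #7→D 10. Service 51; fixed 21; total 72.
{A}: #1→A 13, #2→A 9, #3→A 3, #4→A 4, #5→A 6, #6→A 4, #7→A 8. Service 47; fixed 27; total 74.
{A, B, C, D, E, F}: #1→D 5, #2→C 3, #3→A 3, #4→F 2, #5→D 2, #6→A 4, #7→B 4. Service 23; fixed 137; total 160.
No other subset beats 64.

Open F only; minimum total cost 64.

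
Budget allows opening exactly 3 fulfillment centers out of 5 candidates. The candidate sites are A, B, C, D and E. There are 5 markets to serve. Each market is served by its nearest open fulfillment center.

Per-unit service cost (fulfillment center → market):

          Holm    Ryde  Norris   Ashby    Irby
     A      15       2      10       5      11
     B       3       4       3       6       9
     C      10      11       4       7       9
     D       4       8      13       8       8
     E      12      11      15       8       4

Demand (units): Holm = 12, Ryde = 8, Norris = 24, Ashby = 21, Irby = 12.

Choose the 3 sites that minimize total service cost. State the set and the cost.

With exactly 3 open, each market uses its cheapest among the chosen.
{A, B, E}: Holm→B 3·12=36, Ryde→A 2·8=16, Norris→B 3·24=72, Ashby→A 5·21=105, Irby→E 4·12=48. Service cost 277.
{B, C, E}: service cost 314
{B, D, E}: service cost 314
Among all 10 size-3 choices, {A, B, E} is lowest.

Choose A, B and E; total service cost 277.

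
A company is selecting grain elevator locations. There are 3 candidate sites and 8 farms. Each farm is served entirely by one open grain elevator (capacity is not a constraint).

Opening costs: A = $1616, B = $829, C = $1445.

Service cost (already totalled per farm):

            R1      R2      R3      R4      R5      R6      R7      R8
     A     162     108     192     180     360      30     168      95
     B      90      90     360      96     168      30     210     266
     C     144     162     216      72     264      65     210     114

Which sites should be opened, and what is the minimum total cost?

Open B only; minimum total cost 2139.

For any fixed open set, each farm goes to its cheapest open site; total = fixed + service.
{B}: R1→B 90, R2→B 90, R3→B 360, R4→B 96, R5→B 168, R6→B 30, R7→B 210, R8→B 266. Service 1310; fixed 829; total 2139.
{C}: service 1247 + fixed 1445 = 2692
{A}: service 1295 + fixed 1616 = 2911
{A, B, C}: service 905 + fixed 3890 = 4795
No other subset beats 2139.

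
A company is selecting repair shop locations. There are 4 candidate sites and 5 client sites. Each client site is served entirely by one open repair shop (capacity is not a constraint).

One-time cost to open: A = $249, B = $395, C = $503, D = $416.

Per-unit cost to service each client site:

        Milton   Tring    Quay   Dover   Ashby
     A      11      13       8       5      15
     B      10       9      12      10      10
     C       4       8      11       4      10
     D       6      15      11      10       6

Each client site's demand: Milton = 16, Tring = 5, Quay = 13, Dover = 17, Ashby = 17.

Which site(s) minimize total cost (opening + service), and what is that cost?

Open A only; minimum total cost 934.

For any fixed open set, each client site goes to its cheapest open site; total = fixed + service.
{A}: Milton→A 11·16=176, Tring→A 13·5=65, Quay→A 8·13=104, Dover→A 5·17=85, Ashby→A 15·17=255. Service 685; fixed 249; total 934.
{C}: Milton→C 4·16=64, Tring→C 8·5=40, Quay→C 11·13=143, Dover→C 4·17=68, Ashby→C 10·17=170. Service 485; fixed 503; total 988.
{D}: service 586 + fixed 416 = 1002
{A, B, C, D}: service 378 + fixed 1563 = 1941
(All 15 nonempty subsets were checked; A only is lowest.)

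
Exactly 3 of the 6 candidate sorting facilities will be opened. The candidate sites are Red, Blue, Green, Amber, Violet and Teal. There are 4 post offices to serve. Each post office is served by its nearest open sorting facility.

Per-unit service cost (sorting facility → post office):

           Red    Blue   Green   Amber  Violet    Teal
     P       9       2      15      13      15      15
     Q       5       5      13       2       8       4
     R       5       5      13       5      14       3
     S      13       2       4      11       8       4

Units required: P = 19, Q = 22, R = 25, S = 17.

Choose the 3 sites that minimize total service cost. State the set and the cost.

Choose Blue, Amber and Teal; total service cost 191.

With exactly 3 open, each post office uses its cheapest among the chosen.
{Blue, Amber, Teal}: P→Blue 2·19=38, Q→Amber 2·22=44, R→Teal 3·25=75, S→Blue 2·17=34. Service cost 191.
{Red, Blue, Teal}: service cost 235
{Blue, Green, Teal}: service cost 235
Among all 20 size-3 choices, {Blue, Amber, Teal} is lowest.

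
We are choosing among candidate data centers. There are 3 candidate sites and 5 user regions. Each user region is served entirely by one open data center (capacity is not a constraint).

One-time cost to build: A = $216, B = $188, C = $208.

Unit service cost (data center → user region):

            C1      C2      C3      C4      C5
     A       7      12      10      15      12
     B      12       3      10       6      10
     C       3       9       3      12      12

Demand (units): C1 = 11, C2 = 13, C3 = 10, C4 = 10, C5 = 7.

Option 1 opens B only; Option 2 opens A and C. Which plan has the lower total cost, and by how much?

Option 1: {B}: C1→B 12·11=132, C2→B 3·13=39, C3→B 10·10=100, C4→B 6·10=60, C5→B 10·7=70. Service 401; fixed 188; total 589.
Option 2: {A, C}: C1→C 3·11=33, C2→C 9·13=117, C3→C 3·10=30, C4→C 12·10=120, C5→A 12·7=84. Service 384; fixed 424; total 808.
Difference: |589 − 808| = 219.

Option 1 is cheaper by 219.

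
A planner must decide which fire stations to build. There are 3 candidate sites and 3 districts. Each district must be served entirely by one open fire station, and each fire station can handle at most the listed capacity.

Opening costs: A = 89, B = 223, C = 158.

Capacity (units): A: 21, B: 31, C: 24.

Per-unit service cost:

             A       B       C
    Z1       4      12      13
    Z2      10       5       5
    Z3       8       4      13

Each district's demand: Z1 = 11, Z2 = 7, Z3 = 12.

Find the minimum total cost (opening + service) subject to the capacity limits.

Minimum total cost: 438

Open {B}: Z1→B 12·11=132, Z2→B 5·7=35, Z3→B 4·12=48.
Loads: B carries 30/31. Service 215; fixed 223; total 438.
Next best feasible plan costs 439.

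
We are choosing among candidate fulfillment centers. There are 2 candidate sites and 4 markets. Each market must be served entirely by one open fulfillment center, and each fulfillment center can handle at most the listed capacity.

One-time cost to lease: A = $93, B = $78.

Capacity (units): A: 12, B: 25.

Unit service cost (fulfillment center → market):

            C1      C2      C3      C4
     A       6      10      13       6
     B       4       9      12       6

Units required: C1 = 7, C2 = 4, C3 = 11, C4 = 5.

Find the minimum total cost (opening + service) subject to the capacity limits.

Minimum total cost: 397

Open {A, B}: C1→B 4·7=28, C2→B 9·4=36, C3→B 12·11=132, C4→A 6·5=30.
Loads: A carries 5/12, B carries 22/25. Service 226; fixed 171; total 397.
Next best feasible plan costs 401.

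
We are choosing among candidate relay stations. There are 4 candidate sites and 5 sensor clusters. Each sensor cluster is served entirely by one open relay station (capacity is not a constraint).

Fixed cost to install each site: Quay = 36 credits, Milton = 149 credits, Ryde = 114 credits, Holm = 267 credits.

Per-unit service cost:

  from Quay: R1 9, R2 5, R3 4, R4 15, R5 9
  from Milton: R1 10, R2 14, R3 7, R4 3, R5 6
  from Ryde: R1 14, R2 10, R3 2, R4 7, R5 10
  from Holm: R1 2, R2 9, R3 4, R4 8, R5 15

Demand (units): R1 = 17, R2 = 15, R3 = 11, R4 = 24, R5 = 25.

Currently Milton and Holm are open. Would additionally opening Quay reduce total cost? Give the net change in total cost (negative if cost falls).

Yes — net change −24 (cost falls by 24).

Current service cost with {Milton, Holm}: 435.
Adding Quay: each sensor cluster re-picks its cheapest; new service cost 375, saving 60.
Extra fixed cost: 36. Net change = 36 − 60 = -24.
(Totals: 851 → 827.)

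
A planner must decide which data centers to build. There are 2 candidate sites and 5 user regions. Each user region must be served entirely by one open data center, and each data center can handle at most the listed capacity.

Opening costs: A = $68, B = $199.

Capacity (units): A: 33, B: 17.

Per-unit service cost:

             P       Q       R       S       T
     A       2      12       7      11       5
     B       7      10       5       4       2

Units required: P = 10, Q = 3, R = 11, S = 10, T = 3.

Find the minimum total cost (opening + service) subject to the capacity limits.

Minimum total cost: 440

Open {A, B}: P→A 2·10=20, Q→B 10·3=30, R→A 7·11=77, S→B 4·10=40, T→B 2·3=6.
Loads: A carries 21/33, B carries 16/17. Service 173; fixed 267; total 440.
Next best feasible plan costs 446.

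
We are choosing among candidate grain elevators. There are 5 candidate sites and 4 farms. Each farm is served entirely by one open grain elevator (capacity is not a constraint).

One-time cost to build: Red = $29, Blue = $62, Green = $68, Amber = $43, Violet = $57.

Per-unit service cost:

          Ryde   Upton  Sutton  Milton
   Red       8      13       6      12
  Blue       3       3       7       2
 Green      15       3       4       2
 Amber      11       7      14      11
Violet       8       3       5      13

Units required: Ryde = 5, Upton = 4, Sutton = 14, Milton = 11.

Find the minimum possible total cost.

Minimum total cost: 209

For any fixed open set, each farm goes to its cheapest open site; total = fixed + service.
{Blue}: Ryde→Blue 3·5=15, Upton→Blue 3·4=12, Sutton→Blue 7·14=98, Milton→Blue 2·11=22. Service 147; fixed 62; total 209.
{Red, Blue}: Ryde→Blue 3·5=15, Upton→Blue 3·4=12, Sutton→Red 6·14=84, Milton→Blue 2·11=22. Service 133; fixed 91; total 224.
{Red, Green}: Ryde→Red 8·5=40, Upton→Green 3·4=12, Sutton→Green 4·14=56, Milton→Green 2·11=22. Service 130; fixed 97; total 227.
{Red, Blue, Green, Amber, Violet}: Ryde→Blue 3·5=15, Upton→Blue 3·4=12, Sutton→Green 4·14=56, Milton→Blue 2·11=22. Service 105; fixed 259; total 364.
No other subset beats 209.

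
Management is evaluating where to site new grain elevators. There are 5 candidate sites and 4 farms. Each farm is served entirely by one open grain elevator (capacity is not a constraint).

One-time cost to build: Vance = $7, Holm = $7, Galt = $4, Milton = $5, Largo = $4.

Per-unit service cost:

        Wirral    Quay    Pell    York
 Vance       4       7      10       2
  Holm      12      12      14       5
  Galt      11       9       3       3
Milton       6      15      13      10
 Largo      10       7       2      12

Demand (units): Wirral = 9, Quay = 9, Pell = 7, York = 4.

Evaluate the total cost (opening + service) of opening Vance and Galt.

Each farm is assigned to its cheapest site among the open ones.
{Vance, Galt}: Wirral→Vance 4·9=36, Quay→Vance 7·9=63, Pell→Galt 3·7=21, York→Vance 2·4=8. Service 128; fixed 11; total 139.

Total cost: 139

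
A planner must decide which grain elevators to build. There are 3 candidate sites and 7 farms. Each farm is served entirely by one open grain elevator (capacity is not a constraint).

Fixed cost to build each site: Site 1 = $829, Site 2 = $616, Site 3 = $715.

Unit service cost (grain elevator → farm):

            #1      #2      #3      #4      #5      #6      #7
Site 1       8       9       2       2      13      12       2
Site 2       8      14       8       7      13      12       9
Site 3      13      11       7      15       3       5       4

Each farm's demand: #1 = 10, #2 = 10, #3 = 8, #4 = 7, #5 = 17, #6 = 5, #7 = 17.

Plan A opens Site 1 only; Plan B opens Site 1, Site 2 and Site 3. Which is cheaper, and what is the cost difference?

Plan A is cheaper by 1126.

Plan A: {Site 1}: #1→Site 1 8·10=80, #2→Site 1 9·10=90, #3→Site 1 2·8=16, #4→Site 1 2·7=14, #5→Site 1 13·17=221, #6→Site 1 12·5=60, #7→Site 1 2·17=34. Service 515; fixed 829; total 1344.
Plan B: {Site 1, Site 2, Site 3}: #1→Site 1 8·10=80, #2→Site 1 9·10=90, #3→Site 1 2·8=16, #4→Site 1 2·7=14, #5→Site 3 3·17=51, #6→Site 3 5·5=25, #7→Site 1 2·17=34. Service 310; fixed 2160; total 2470.
Difference: |1344 − 2470| = 1126.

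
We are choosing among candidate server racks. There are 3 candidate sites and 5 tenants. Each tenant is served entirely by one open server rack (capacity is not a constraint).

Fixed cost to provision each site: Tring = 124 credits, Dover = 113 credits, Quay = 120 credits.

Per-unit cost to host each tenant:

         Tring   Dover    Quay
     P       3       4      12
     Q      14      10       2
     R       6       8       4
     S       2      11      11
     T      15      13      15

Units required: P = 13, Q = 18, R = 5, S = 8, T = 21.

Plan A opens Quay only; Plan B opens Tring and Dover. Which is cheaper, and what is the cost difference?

Plan A is cheaper by 40.

Plan A: {Quay}: P→Quay 12·13=156, Q→Quay 2·18=36, R→Quay 4·5=20, S→Quay 11·8=88, T→Quay 15·21=315. Service 615; fixed 120; total 735.
Plan B: {Tring, Dover}: P→Tring 3·13=39, Q→Dover 10·18=180, R→Tring 6·5=30, S→Tring 2·8=16, T→Dover 13·21=273. Service 538; fixed 237; total 775.
Difference: |735 − 775| = 40.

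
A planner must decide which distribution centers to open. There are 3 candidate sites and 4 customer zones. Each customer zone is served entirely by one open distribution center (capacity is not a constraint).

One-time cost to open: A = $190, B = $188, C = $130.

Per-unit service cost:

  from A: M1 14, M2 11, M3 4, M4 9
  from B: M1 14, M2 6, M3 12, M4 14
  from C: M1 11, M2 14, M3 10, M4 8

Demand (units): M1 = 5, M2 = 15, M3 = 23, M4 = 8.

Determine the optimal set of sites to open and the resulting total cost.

For any fixed open set, each customer zone goes to its cheapest open site; total = fixed + service.
{A}: M1→A 14·5=70, M2→A 11·15=165, M3→A 4·23=92, M4→A 9·8=72. Service 399; fixed 190; total 589.
{C}: M1→C 11·5=55, M2→C 14·15=210, M3→C 10·23=230, M4→C 8·8=64. Service 559; fixed 130; total 689.
{A, C}: service 376 + fixed 320 = 696
{A, B, C}: service 301 + fixed 508 = 809
No other subset beats 589.

Open A only; minimum total cost 589.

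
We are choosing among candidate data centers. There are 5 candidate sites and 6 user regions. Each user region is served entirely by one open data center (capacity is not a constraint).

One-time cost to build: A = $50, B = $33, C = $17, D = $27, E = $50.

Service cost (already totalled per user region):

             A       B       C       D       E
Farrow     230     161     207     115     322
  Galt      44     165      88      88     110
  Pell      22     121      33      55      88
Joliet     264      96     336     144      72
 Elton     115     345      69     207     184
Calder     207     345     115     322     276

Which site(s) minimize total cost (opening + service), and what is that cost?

Open A, C, D and E; minimum total cost 581.

For any fixed open set, each user region goes to its cheapest open site; total = fixed + service.
{A, C, D, E}: Farrow→D 115, Galt→A 44, Pell→A 22, Joliet→E 72, Elton→C 69, Calder→C 115. Service 437; fixed 144; total 581.
{C, D, E}: service 492 + fixed 94 = 586
{A, B, C, D}: service 461 + fixed 127 = 588
{A, B, C, D, E}: Farrow→D 115, Galt→A 44, Pell→A 22, Joliet→E 72, Elton→C 69, Calder→C 115. Service 437; fixed 177; total 614.
No other subset beats 581.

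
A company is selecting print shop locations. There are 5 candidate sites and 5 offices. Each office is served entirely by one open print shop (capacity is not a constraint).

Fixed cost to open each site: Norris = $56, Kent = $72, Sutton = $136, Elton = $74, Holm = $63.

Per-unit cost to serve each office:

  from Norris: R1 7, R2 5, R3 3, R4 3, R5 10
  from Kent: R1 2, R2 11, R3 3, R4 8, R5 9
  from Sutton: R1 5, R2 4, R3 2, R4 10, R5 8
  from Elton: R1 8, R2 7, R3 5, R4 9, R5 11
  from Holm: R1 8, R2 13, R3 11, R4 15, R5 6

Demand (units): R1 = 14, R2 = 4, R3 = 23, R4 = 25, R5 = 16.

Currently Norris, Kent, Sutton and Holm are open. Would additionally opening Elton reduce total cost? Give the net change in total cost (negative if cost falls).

No — net change +74 (cost rises by 74).

Current service cost with {Norris, Kent, Sutton, Holm}: 261.
Adding Elton: each office re-picks its cheapest; new service cost 261, saving 0.
Extra fixed cost: 74. Net change = 74 − 0 = 74.
(Totals: 588 → 662.)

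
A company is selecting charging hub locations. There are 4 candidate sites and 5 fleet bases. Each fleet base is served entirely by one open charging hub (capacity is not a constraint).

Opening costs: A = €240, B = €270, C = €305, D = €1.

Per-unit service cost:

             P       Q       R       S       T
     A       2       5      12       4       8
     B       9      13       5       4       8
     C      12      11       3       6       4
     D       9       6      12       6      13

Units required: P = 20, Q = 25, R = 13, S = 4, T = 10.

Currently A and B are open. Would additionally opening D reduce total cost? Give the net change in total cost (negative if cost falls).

Current service cost with {A, B}: 326.
Adding D: each fleet base re-picks its cheapest; new service cost 326, saving 0.
Extra fixed cost: 1. Net change = 1 − 0 = 1.
(Totals: 836 → 837.)

No — net change +1 (cost rises by 1).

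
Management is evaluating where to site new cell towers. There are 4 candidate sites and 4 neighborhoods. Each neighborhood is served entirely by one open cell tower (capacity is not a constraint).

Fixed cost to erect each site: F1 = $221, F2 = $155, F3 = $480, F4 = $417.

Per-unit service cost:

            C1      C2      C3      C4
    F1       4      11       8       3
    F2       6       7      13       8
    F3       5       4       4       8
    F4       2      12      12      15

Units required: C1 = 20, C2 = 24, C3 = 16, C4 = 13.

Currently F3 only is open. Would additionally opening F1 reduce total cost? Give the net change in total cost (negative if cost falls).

Current service cost with {F3}: 364.
Adding F1: each neighborhood re-picks its cheapest; new service cost 279, saving 85.
Extra fixed cost: 221. Net change = 221 − 85 = 136.
(Totals: 844 → 980.)

No — net change +136 (cost rises by 136).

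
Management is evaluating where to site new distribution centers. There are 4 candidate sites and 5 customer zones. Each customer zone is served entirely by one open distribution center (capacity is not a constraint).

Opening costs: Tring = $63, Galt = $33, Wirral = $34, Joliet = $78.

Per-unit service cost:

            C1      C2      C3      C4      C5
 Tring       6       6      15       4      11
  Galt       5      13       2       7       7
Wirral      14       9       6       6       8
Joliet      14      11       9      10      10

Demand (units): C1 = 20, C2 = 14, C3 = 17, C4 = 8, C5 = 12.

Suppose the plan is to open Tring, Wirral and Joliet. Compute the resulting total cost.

Each customer zone is assigned to its cheapest site among the open ones.
{Tring, Wirral, Joliet}: C1→Tring 6·20=120, C2→Tring 6·14=84, C3→Wirral 6·17=102, C4→Tring 4·8=32, C5→Wirral 8·12=96. Service 434; fixed 175; total 609.

Total cost: 609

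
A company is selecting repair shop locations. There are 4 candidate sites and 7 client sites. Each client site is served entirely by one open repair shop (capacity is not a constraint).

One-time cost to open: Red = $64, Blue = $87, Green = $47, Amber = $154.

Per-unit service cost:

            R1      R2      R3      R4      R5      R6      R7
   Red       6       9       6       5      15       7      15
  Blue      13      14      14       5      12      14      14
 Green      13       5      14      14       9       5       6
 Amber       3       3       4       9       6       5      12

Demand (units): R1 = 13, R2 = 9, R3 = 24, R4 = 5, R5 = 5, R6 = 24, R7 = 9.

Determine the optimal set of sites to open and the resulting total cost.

For any fixed open set, each client site goes to its cheapest open site; total = fixed + service.
{Green, Amber}: R1→Amber 3·13=39, R2→Amber 3·9=27, R3→Amber 4·24=96, R4→Amber 9·5=45, R5→Amber 6·5=30, R6→Green 5·24=120, R7→Green 6·9=54. Service 411; fixed 201; total 612.
{Amber}: R1→Amber 3·13=39, R2→Amber 3·9=27, R3→Amber 4·24=96, R4→Amber 9·5=45, R5→Amber 6·5=30, R6→Amber 5·24=120, R7→Amber 12·9=108. Service 465; fixed 154; total 619.
{Red, Green}: R1→Red 6·13=78, R2→Green 5·9=45, R3→Red 6·24=144, R4→Red 5·5=25, R5→Green 9·5=45, R6→Green 5·24=120, R7→Green 6·9=54. Service 511; fixed 111; total 622.
{Red, Blue, Green, Amber}: R1→Amber 3·13=39, R2→Amber 3·9=27, R3→Amber 4·24=96, R4→Red 5·5=25, R5→Amber 6·5=30, R6→Green 5·24=120, R7→Green 6·9=54. Service 391; fixed 352; total 743.
(All 15 nonempty subsets were checked; Green and Amber is lowest.)

Open Green and Amber; minimum total cost 612.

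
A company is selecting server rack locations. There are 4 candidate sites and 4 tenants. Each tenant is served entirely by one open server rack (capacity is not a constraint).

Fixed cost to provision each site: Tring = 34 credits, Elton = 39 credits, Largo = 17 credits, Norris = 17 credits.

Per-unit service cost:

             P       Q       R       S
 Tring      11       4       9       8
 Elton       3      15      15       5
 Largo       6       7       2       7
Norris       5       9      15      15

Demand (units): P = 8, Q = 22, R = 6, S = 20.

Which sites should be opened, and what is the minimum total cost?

Open Tring, Elton and Largo; minimum total cost 314.

For any fixed open set, each tenant goes to its cheapest open site; total = fixed + service.
{Tring, Elton, Largo}: P→Elton 3·8=24, Q→Tring 4·22=88, R→Largo 2·6=12, S→Elton 5·20=100. Service 224; fixed 90; total 314.
{Tring, Elton, Largo, Norris}: P→Elton 3·8=24, Q→Tring 4·22=88, R→Largo 2·6=12, S→Elton 5·20=100. Service 224; fixed 107; total 331.
{Tring, Elton}: P→Elton 3·8=24, Q→Tring 4·22=88, R→Tring 9·6=54, S→Elton 5·20=100. Service 266; fixed 73; total 339.
{Largo}: service 354 + fixed 17 = 371
No other subset beats 314.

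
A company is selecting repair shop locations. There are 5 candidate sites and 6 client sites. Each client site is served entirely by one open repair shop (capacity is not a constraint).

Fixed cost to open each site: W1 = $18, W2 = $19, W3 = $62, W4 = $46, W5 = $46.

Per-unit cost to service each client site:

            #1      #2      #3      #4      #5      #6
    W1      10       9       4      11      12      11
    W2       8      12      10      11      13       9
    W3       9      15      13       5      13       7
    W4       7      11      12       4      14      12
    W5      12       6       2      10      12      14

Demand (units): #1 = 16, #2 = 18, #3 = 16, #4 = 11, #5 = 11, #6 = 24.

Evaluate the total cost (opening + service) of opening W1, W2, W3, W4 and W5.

Each client site is assigned to its cheapest site among the open ones.
{W1, W2, W3, W4, W5}: #1→W4 7·16=112, #2→W5 6·18=108, #3→W5 2·16=32, #4→W4 4·11=44, #5→W1 12·11=132, #6→W3 7·24=168. Service 596; fixed 191; total 787.

Total cost: 787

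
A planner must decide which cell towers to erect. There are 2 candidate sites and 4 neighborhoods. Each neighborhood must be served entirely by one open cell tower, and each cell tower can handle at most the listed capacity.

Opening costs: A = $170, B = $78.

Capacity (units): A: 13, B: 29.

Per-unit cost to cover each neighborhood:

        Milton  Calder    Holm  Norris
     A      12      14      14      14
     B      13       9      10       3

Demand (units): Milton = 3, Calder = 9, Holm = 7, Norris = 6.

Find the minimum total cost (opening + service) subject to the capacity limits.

Open {B}: Milton→B 13·3=39, Calder→B 9·9=81, Holm→B 10·7=70, Norris→B 3·6=18.
Loads: B carries 25/29. Service 208; fixed 78; total 286.
Next best feasible plan costs 453.

Minimum total cost: 286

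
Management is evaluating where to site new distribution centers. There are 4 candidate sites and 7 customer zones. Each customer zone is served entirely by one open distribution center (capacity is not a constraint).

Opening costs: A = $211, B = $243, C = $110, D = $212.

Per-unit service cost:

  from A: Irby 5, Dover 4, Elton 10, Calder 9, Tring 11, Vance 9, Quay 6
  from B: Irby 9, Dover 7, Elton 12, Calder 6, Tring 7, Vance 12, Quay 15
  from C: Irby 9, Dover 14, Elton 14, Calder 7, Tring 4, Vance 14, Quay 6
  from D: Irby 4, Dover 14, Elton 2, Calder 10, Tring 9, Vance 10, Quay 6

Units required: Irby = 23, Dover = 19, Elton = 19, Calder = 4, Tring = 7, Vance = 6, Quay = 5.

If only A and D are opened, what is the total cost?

Each customer zone is assigned to its cheapest site among the open ones.
{A, D}: Irby→D 4·23=92, Dover→A 4·19=76, Elton→D 2·19=38, Calder→A 9·4=36, Tring→D 9·7=63, Vance→A 9·6=54, Quay→A 6·5=30. Service 389; fixed 423; total 812.

Total cost: 812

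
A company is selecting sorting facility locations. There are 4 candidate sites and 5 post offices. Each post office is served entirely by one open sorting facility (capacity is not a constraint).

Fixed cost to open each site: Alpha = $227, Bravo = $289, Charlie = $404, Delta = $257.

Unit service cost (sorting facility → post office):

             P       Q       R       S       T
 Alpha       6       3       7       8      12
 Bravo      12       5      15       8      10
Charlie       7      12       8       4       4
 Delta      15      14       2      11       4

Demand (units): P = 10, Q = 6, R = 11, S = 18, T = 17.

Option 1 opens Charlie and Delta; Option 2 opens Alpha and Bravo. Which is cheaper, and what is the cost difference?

Option 1 is cheaper by 20.

Option 1: {Charlie, Delta}: P→Charlie 7·10=70, Q→Charlie 12·6=72, R→Delta 2·11=22, S→Charlie 4·18=72, T→Charlie 4·17=68. Service 304; fixed 661; total 965.
Option 2: {Alpha, Bravo}: P→Alpha 6·10=60, Q→Alpha 3·6=18, R→Alpha 7·11=77, S→Alpha 8·18=144, T→Bravo 10·17=170. Service 469; fixed 516; total 985.
Difference: |965 − 985| = 20.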